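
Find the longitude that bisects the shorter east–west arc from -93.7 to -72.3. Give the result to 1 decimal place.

-83.0°

Signed shortest Δλ from -93.7° to -72.3° is +21.4°.
Midpoint longitude = -93.7° + (+21.4°)/2 = -93.7° + 10.7° = -83.0°.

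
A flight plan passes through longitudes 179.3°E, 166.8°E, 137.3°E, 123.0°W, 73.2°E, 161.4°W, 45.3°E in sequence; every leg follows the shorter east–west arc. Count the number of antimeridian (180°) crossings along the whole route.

4

Leg 1: +179.3° → +166.8°, shortest Δλ = -12.5° (west) — does not cross 180°.
Leg 2: +166.8° → +137.3°, shortest Δλ = -29.5° (west) — does not cross 180°.
Leg 3: +137.3° → -123.0°, shortest Δλ = 99.7° (east) — crosses 180°.
Leg 4: -123.0° → +73.2°, shortest Δλ = -163.8° (west) — crosses 180°.
Leg 5: +73.2° → -161.4°, shortest Δλ = 125.4° (east) — crosses 180°.
Leg 6: -161.4° → +45.3°, shortest Δλ = -153.3° (west) — crosses 180°.
Total crossings: 4.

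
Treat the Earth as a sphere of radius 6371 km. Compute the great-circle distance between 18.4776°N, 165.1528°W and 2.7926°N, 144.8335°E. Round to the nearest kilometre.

5713 km

Δλ = 144.8335 − -165.1528 = 309.9863°; wrapped into (−180°, 180°]: -50.0137°.
Δφ = 2.7926 − 18.4776 = -15.6850°.
a = sin²(Δφ/2) + cos φ₁ · cos φ₂ · sin²(Δλ/2) = 0.187903.
c = 2·atan2(√a, √(1−a)) = 0.89670 rad → d = 6371·c ≈ 5712.85 km.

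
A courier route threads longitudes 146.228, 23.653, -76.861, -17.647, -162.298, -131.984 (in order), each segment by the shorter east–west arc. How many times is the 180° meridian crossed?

0

Leg 1: +146.228° → +23.653°, shortest Δλ = -122.575° (west) — does not cross 180°.
Leg 2: +23.653° → -76.861°, shortest Δλ = -100.514° (west) — does not cross 180°.
Leg 3: -76.861° → -17.647°, shortest Δλ = 59.214° (east) — does not cross 180°.
Leg 4: -17.647° → -162.298°, shortest Δλ = -144.651° (west) — does not cross 180°.
Leg 5: -162.298° → -131.984°, shortest Δλ = 30.314° (east) — does not cross 180°.
Total crossings: 0.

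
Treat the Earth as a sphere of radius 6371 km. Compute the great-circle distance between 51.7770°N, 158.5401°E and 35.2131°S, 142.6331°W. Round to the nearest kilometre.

11234 km

Δλ = -142.6331 − 158.5401 = -301.1732°; wrapped into (−180°, 180°]: 58.8268°.
Δφ = -35.2131 − 51.7770 = -86.9901°.
a = sin²(Δφ/2) + cos φ₁ · cos φ₂ · sin²(Δλ/2) = 0.595667.
c = 2·atan2(√a, √(1−a)) = 1.76332 rad → d = 6371·c ≈ 11234.09 km.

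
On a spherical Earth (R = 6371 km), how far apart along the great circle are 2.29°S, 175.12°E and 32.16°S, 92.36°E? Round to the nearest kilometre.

9191 km

Δλ = 92.36 − 175.12 = -82.76°.
Δφ = -32.16 − -2.29 = -29.87°.
a = sin²(Δφ/2) + cos φ₁ · cos φ₂ · sin²(Δλ/2) = 0.436064.
c = 2·atan2(√a, √(1−a)) = 1.44257 rad → d = 6371·c ≈ 9190.63 km.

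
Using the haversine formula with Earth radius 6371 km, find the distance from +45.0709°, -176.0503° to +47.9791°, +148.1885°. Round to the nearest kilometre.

2730 km

Δλ = 148.1885 − -176.0503 = 324.2388°; wrapped into (−180°, 180°]: -35.7612°.
Δφ = 47.9791 − 45.0709 = 2.9082°.
a = sin²(Δφ/2) + cos φ₁ · cos φ₂ · sin²(Δλ/2) = 0.045210.
c = 2·atan2(√a, √(1−a)) = 0.42853 rad → d = 6371·c ≈ 2730.14 km.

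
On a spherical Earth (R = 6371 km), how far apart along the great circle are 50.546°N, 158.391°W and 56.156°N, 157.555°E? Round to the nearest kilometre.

Δλ = 157.555 − -158.391 = 315.946°; wrapped into (−180°, 180°]: -44.054°.
Δφ = 56.156 − 50.546 = 5.610°.
a = sin²(Δφ/2) + cos φ₁ · cos φ₂ · sin²(Δλ/2) = 0.052175.
c = 2·atan2(√a, √(1−a)) = 0.46090 rad → d = 6371·c ≈ 2936.42 km.

2936 km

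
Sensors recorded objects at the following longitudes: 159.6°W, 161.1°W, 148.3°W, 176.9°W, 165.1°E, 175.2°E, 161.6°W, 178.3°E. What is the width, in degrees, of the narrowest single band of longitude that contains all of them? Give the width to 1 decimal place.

Sort the longitudes: -176.9°, -161.6°, -161.1°, -159.6°, -148.3°, +165.1°, +175.2°, +178.3°.
Eastward gaps between consecutive values (wrapping around): 15.3°, 0.5°, 1.5°, 11.3°, 313.4°, 10.1°, 3.1°, 4.8°.
Largest gap = 313.4° ⇒ minimal covering band is its complement: 360° − 313.4° = 46.6°.
Band runs from +165.1° eastward to -148.3°, crossing the antimeridian.

46.6°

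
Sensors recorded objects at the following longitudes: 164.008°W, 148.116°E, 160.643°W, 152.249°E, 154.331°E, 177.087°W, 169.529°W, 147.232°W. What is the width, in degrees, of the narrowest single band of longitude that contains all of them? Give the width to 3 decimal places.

64.652°

Sort the longitudes: -177.087°, -169.529°, -164.008°, -160.643°, -147.232°, +148.116°, +152.249°, +154.331°.
Eastward gaps between consecutive values (wrapping around): 7.558°, 5.521°, 3.365°, 13.411°, 295.348°, 4.133°, 2.082°, 28.582°.
Largest gap = 295.348° ⇒ minimal covering band is its complement: 360° − 295.348° = 64.652°.
Band runs from +148.116° eastward to -147.232°, crossing the antimeridian.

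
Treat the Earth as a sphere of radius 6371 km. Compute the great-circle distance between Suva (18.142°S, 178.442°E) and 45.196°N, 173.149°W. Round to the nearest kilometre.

7094 km

Δλ = -173.149 − 178.442 = -351.591°; wrapped into (−180°, 180°]: 8.409°.
Δφ = 45.196 − -18.142 = 63.338°.
a = sin²(Δφ/2) + cos φ₁ · cos φ₂ · sin²(Δλ/2) = 0.279236.
c = 2·atan2(√a, √(1−a)) = 1.11350 rad → d = 6371·c ≈ 7094.08 km.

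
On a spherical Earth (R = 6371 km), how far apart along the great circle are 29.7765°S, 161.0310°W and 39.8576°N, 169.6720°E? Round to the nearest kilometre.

8313 km

Δλ = 169.6720 − -161.0310 = 330.7030°; wrapped into (−180°, 180°]: -29.2970°.
Δφ = 39.8576 − -29.7765 = 69.6341°.
a = sin²(Δφ/2) + cos φ₁ · cos φ₂ · sin²(Δλ/2) = 0.368604.
c = 2·atan2(√a, √(1−a)) = 1.30488 rad → d = 6371·c ≈ 8313.40 km.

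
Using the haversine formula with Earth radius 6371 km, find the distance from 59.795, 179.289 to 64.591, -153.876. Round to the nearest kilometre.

1477 km

Δλ = -153.876 − 179.289 = -333.165°; wrapped into (−180°, 180°]: 26.835°.
Δφ = 64.591 − 59.795 = 4.796°.
a = sin²(Δφ/2) + cos φ₁ · cos φ₂ · sin²(Δλ/2) = 0.013374.
c = 2·atan2(√a, √(1−a)) = 0.23181 rad → d = 6371·c ≈ 1476.86 km.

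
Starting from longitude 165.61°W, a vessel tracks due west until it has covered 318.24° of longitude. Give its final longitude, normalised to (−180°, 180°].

123.85°W

Start at -165.61°; shift −318.24° → -483.85°.
-483.85° lies outside (−180°, 180°]; add 360° → -123.85°.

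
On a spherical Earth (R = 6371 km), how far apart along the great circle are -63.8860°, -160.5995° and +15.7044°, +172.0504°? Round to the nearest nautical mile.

4944 nmi

Δλ = 172.0504 − -160.5995 = 332.6499°; wrapped into (−180°, 180°]: -27.3501°.
Δφ = 15.7044 − -63.8860 = 79.5904°.
a = sin²(Δφ/2) + cos φ₁ · cos φ₂ · sin²(Δλ/2) = 0.433341.
c = 2·atan2(√a, √(1−a)) = 1.43708 rad → d = 6371·c ≈ 9155.64 km ≈ 4943.65 nmi.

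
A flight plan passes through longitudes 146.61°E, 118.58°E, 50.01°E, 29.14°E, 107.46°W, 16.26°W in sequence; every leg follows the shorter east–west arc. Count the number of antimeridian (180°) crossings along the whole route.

0

Leg 1: +146.61° → +118.58°, shortest Δλ = -28.03° (west) — does not cross 180°.
Leg 2: +118.58° → +50.01°, shortest Δλ = -68.57° (west) — does not cross 180°.
Leg 3: +50.01° → +29.14°, shortest Δλ = -20.87° (west) — does not cross 180°.
Leg 4: +29.14° → -107.46°, shortest Δλ = -136.6° (west) — does not cross 180°.
Leg 5: -107.46° → -16.26°, shortest Δλ = 91.2° (east) — does not cross 180°.
Total crossings: 0.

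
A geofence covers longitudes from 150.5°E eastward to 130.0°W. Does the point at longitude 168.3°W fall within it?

Band width going east from +150.5° to -130.0°: ((-130.0 − 150.5) mod 360) = 79.5°.
Offset of -168.3° east of the west edge: ((-168.3 − 150.5) mod 360) = 41.2°.
41.2° ≤ 79.5° ⇒ inside.

Yes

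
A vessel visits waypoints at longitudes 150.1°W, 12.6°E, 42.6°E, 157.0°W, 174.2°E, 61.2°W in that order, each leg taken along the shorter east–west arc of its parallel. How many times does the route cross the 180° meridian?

3

Leg 1: -150.1° → +12.6°, shortest Δλ = 162.7° (east) — does not cross 180°.
Leg 2: +12.6° → +42.6°, shortest Δλ = 30.0° (east) — does not cross 180°.
Leg 3: +42.6° → -157.0°, shortest Δλ = 160.4° (east) — crosses 180°.
Leg 4: -157.0° → +174.2°, shortest Δλ = -28.8° (west) — crosses 180°.
Leg 5: +174.2° → -61.2°, shortest Δλ = 124.6° (east) — crosses 180°.
Total crossings: 3.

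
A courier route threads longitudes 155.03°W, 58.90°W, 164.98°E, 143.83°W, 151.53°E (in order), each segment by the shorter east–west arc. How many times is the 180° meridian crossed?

Leg 1: -155.03° → -58.90°, shortest Δλ = 96.13° (east) — does not cross 180°.
Leg 2: -58.90° → +164.98°, shortest Δλ = -136.12° (west) — crosses 180°.
Leg 3: +164.98° → -143.83°, shortest Δλ = 51.19° (east) — crosses 180°.
Leg 4: -143.83° → +151.53°, shortest Δλ = -64.64° (west) — crosses 180°.
Total crossings: 3.

3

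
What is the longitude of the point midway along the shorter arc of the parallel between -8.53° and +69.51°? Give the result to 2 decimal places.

Signed shortest Δλ from -8.53° to +69.51° is +78.04°.
Midpoint longitude = -8.53° + (+78.04°)/2 = -8.53° + 39.02° = +30.49°.

+30.49°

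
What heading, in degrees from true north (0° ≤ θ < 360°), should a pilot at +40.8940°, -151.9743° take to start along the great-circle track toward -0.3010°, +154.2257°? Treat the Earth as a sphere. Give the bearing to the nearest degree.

244°

Δλ = 154.2257 − -151.9743 = 306.2000°; wrapped into (−180°, 180°]: -53.8000°.
θ = atan2( sin Δλ · cos φ₂ , cos φ₁ · sin φ₂ − sin φ₁ · cos φ₂ · cos Δλ )
  = atan2(-0.80695, -0.39061) = -115.830° → normalised to [0°, 360°): 244.170°.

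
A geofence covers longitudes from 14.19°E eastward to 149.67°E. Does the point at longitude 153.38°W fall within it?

Band width going east from +14.19° to +149.67°: ((149.67 − 14.19) mod 360) = 135.48°.
Offset of -153.38° east of the west edge: ((-153.38 − 14.19) mod 360) = 192.43°.
192.43° > 135.48° ⇒ outside.

No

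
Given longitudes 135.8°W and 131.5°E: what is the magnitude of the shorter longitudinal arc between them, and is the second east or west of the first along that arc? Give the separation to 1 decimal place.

92.7° west

Raw difference: 131.5 − -135.8 = 267.3°.
Normalise into (−180°, 180°]: 267.3° − 360° = -92.7°.
Negative ⇒ the second point lies to the west; separation 92.7°.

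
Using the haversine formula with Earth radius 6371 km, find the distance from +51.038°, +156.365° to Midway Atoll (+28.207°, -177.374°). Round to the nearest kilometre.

Δλ = -177.374 − 156.365 = -333.739°; wrapped into (−180°, 180°]: 26.261°.
Δφ = 28.207 − 51.038 = -22.831°.
a = sin²(Δφ/2) + cos φ₁ · cos φ₂ · sin²(Δλ/2) = 0.067770.
c = 2·atan2(√a, √(1−a)) = 0.52672 rad → d = 6371·c ≈ 3355.74 km.

3356 km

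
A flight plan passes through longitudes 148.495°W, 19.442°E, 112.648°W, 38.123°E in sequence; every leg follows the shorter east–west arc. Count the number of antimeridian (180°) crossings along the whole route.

0

Leg 1: -148.495° → +19.442°, shortest Δλ = 167.937° (east) — does not cross 180°.
Leg 2: +19.442° → -112.648°, shortest Δλ = -132.09° (west) — does not cross 180°.
Leg 3: -112.648° → +38.123°, shortest Δλ = 150.771° (east) — does not cross 180°.
Total crossings: 0.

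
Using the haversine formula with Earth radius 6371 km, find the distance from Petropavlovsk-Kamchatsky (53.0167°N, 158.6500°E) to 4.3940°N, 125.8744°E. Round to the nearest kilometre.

6178 km

Δλ = 125.8744 − 158.6500 = -32.7756°.
Δφ = 4.3940 − 53.0167 = -48.6227°.
a = sin²(Δφ/2) + cos φ₁ · cos φ₂ · sin²(Δλ/2) = 0.217239.
c = 2·atan2(√a, √(1−a)) = 0.96973 rad → d = 6371·c ≈ 6178.15 km.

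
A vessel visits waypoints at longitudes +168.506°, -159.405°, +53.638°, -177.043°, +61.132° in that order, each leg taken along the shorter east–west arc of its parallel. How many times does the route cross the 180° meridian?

4

Leg 1: +168.506° → -159.405°, shortest Δλ = 32.089° (east) — crosses 180°.
Leg 2: -159.405° → +53.638°, shortest Δλ = -146.957° (west) — crosses 180°.
Leg 3: +53.638° → -177.043°, shortest Δλ = 129.319° (east) — crosses 180°.
Leg 4: -177.043° → +61.132°, shortest Δλ = -121.825° (west) — crosses 180°.
Total crossings: 4.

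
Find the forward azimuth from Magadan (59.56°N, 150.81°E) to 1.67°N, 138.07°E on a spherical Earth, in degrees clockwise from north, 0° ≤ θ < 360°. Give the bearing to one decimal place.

Δλ = 138.07 − 150.81 = -12.74°.
θ = atan2( sin Δλ · cos φ₂ , cos φ₁ · sin φ₂ − sin φ₁ · cos φ₂ · cos Δλ )
  = atan2(-0.22043, -0.82581) = -165.055° → normalised to [0°, 360°): 194.945°.

194.9°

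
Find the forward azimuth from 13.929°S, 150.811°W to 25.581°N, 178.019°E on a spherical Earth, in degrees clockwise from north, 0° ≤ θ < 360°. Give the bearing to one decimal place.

322.3°

Δλ = 178.019 − -150.811 = 328.830°; wrapped into (−180°, 180°]: -31.170°.
θ = atan2( sin Δλ · cos φ₂ , cos φ₁ · sin φ₂ − sin φ₁ · cos φ₂ · cos Δλ )
  = atan2(-0.46684, 0.60487) = -37.661° → normalised to [0°, 360°): 322.339°.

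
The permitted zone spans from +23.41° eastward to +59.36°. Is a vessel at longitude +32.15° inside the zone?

Band width going east from +23.41° to +59.36°: ((59.36 − 23.41) mod 360) = 35.95°.
Offset of +32.15° east of the west edge: ((32.15 − 23.41) mod 360) = 8.74°.
8.74° ≤ 35.95° ⇒ inside.

Yes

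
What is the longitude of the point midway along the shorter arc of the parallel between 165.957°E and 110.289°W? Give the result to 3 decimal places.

Signed shortest Δλ from +165.957° to -110.289° is +83.754°.
Midpoint longitude = +165.957° + (+83.754°)/2 = +165.957° + 41.877° = +207.834°.
Normalise into (−180°, 180°]: -152.166°.
(The naïve average (+165.957 + -110.289)/2 = 27.834° is on the wrong side of the globe.)

152.166°W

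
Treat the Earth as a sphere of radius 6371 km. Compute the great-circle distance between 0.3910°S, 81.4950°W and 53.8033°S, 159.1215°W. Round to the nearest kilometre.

9164 km

Δλ = -159.1215 − -81.4950 = -77.6265°.
Δφ = -53.8033 − -0.3910 = -53.4123°.
a = sin²(Δφ/2) + cos φ₁ · cos φ₂ · sin²(Δλ/2) = 0.433974.
c = 2·atan2(√a, √(1−a)) = 1.43836 rad → d = 6371·c ≈ 9163.78 km.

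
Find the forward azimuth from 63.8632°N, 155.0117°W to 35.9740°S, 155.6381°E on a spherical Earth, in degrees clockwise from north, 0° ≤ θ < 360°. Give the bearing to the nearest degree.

Δλ = 155.6381 − -155.0117 = 310.6498°; wrapped into (−180°, 180°]: -49.3502°.
θ = atan2( sin Δλ · cos φ₂ , cos φ₁ · sin φ₂ − sin φ₁ · cos φ₂ · cos Δλ )
  = atan2(-0.61401, -0.73205) = -140.012° → normalised to [0°, 360°): 219.988°.

220°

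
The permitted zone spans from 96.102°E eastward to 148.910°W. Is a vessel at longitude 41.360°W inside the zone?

Band width going east from +96.102° to -148.910°: ((-148.910 − 96.102) mod 360) = 114.988°.
Offset of -41.360° east of the west edge: ((-41.360 − 96.102) mod 360) = 222.538°.
222.538° > 114.988° ⇒ outside.

No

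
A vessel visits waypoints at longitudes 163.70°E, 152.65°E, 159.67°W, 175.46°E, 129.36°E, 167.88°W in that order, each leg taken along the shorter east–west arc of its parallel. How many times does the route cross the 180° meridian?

3

Leg 1: +163.70° → +152.65°, shortest Δλ = -11.05° (west) — does not cross 180°.
Leg 2: +152.65° → -159.67°, shortest Δλ = 47.68° (east) — crosses 180°.
Leg 3: -159.67° → +175.46°, shortest Δλ = -24.87° (west) — crosses 180°.
Leg 4: +175.46° → +129.36°, shortest Δλ = -46.1° (west) — does not cross 180°.
Leg 5: +129.36° → -167.88°, shortest Δλ = 62.76° (east) — crosses 180°.
Total crossings: 3.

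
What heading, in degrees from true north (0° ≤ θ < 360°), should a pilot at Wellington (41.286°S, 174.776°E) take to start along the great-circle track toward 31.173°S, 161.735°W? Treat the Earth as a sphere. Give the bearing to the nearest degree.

Δλ = -161.735 − 174.776 = -336.511°; wrapped into (−180°, 180°]: 23.489°.
θ = atan2( sin Δλ · cos φ₂ , cos φ₁ · sin φ₂ − sin φ₁ · cos φ₂ · cos Δλ )
  = atan2(0.34102, 0.12881) = 69.308° → normalised to [0°, 360°): 69.308°.

69°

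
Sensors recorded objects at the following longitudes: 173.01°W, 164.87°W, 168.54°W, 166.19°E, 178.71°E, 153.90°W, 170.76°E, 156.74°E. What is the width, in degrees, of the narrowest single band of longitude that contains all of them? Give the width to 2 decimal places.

Sort the longitudes: -173.01°, -168.54°, -164.87°, -153.90°, +156.74°, +166.19°, +170.76°, +178.71°.
Eastward gaps between consecutive values (wrapping around): 4.47°, 3.67°, 10.97°, 310.64°, 9.45°, 4.57°, 7.95°, 8.28°.
Largest gap = 310.64° ⇒ minimal covering band is its complement: 360° − 310.64° = 49.36°.
Band runs from +156.74° eastward to -153.90°, crossing the antimeridian.

49.36°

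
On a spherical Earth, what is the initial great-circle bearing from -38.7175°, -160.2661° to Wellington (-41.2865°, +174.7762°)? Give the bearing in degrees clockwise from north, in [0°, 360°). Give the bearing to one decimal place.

Δλ = 174.7762 − -160.2661 = 335.0423°; wrapped into (−180°, 180°]: -24.9577°.
θ = atan2( sin Δλ · cos φ₂ , cos φ₁ · sin φ₂ − sin φ₁ · cos φ₂ · cos Δλ )
  = atan2(-0.31706, -0.08871) = -105.631° → normalised to [0°, 360°): 254.369°.

254.4°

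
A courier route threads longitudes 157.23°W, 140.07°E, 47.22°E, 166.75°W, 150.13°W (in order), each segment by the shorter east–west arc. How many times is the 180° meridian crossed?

Leg 1: -157.23° → +140.07°, shortest Δλ = -62.7° (west) — crosses 180°.
Leg 2: +140.07° → +47.22°, shortest Δλ = -92.85° (west) — does not cross 180°.
Leg 3: +47.22° → -166.75°, shortest Δλ = 146.03° (east) — crosses 180°.
Leg 4: -166.75° → -150.13°, shortest Δλ = 16.62° (east) — does not cross 180°.
Total crossings: 2.

2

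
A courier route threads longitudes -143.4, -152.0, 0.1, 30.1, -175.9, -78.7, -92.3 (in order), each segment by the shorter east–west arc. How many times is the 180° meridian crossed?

1

Leg 1: -143.4° → -152.0°, shortest Δλ = -8.6° (west) — does not cross 180°.
Leg 2: -152.0° → +0.1°, shortest Δλ = 152.1° (east) — does not cross 180°.
Leg 3: +0.1° → +30.1°, shortest Δλ = 30.0° (east) — does not cross 180°.
Leg 4: +30.1° → -175.9°, shortest Δλ = 154.0° (east) — crosses 180°.
Leg 5: -175.9° → -78.7°, shortest Δλ = 97.2° (east) — does not cross 180°.
Leg 6: -78.7° → -92.3°, shortest Δλ = -13.6° (west) — does not cross 180°.
Total crossings: 1.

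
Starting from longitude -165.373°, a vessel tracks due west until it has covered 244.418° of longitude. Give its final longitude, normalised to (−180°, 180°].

-49.791°

Start at -165.373°; shift −244.418° → -409.791°.
-409.791° lies outside (−180°, 180°]; add 360° → -49.791°.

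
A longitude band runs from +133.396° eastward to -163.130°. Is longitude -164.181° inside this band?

Band width going east from +133.396° to -163.130°: ((-163.130 − 133.396) mod 360) = 63.474°.
Offset of -164.181° east of the west edge: ((-164.181 − 133.396) mod 360) = 62.423°.
62.423° ≤ 63.474° ⇒ inside.

Yes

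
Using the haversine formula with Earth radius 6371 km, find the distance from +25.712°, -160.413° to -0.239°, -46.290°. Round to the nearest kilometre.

12422 km

Δλ = -46.290 − -160.413 = 114.123°.
Δφ = -0.239 − 25.712 = -25.951°.
a = sin²(Δφ/2) + cos φ₁ · cos φ₂ · sin²(Δλ/2) = 0.685018.
c = 2·atan2(√a, √(1−a)) = 1.94984 rad → d = 6371·c ≈ 12422.46 km.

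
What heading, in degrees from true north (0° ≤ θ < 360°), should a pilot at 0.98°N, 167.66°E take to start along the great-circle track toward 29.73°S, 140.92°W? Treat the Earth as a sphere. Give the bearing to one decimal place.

126.7°

Δλ = -140.92 − 167.66 = -308.58°; wrapped into (−180°, 180°]: 51.42°.
θ = atan2( sin Δλ · cos φ₂ , cos φ₁ · sin φ₂ − sin φ₁ · cos φ₂ · cos Δλ )
  = atan2(0.67884, -0.50510) = 126.652° → normalised to [0°, 360°): 126.652°.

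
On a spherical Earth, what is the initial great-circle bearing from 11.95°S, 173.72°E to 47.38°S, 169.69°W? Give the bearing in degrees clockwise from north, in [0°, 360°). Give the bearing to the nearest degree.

162°

Δλ = -169.69 − 173.72 = -343.41°; wrapped into (−180°, 180°]: 16.59°.
θ = atan2( sin Δλ · cos φ₂ , cos φ₁ · sin φ₂ − sin φ₁ · cos φ₂ · cos Δλ )
  = atan2(0.19334, -0.58554) = 161.728° → normalised to [0°, 360°): 161.728°.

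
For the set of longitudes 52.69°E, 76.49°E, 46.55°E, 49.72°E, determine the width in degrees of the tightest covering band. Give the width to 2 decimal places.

Sort the longitudes: +46.55°, +49.72°, +52.69°, +76.49°.
Eastward gaps between consecutive values (wrapping around): 3.17°, 2.97°, 23.80°, 330.06°.
Largest gap = 330.06° ⇒ minimal covering band is its complement: 360° − 330.06° = 29.94°.
Band runs from +46.55° eastward to +76.49°.

29.94°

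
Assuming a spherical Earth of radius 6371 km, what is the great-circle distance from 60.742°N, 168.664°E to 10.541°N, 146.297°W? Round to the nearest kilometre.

6678 km

Δλ = -146.297 − 168.664 = -314.961°; wrapped into (−180°, 180°]: 45.039°.
Δφ = 10.541 − 60.742 = -50.201°.
a = sin²(Δφ/2) + cos φ₁ · cos φ₂ · sin²(Δλ/2) = 0.250434.
c = 2·atan2(√a, √(1−a)) = 1.04820 rad → d = 6371·c ≈ 6678.09 km.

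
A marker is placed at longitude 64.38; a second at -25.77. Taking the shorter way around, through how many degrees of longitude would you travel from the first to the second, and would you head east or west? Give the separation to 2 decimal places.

90.15° west

Raw difference: -25.77 − 64.38 = -90.15°.
Normalise into (−180°, 180°]: -90.15° stays -90.15°.
Negative ⇒ the second point lies to the west; separation 90.15°.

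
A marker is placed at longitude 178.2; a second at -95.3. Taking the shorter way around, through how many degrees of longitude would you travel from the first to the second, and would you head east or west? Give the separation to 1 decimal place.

Raw difference: -95.3 − 178.2 = -273.5°.
Normalise into (−180°, 180°]: -273.5° + 360° = 86.5°.
Positive ⇒ the second point lies to the east; separation 86.5°.

86.5° east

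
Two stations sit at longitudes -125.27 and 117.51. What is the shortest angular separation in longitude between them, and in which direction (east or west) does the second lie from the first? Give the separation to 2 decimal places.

117.22° west

Raw difference: 117.51 − -125.27 = 242.78°.
Normalise into (−180°, 180°]: 242.78° − 360° = -117.22°.
Negative ⇒ the second point lies to the west; separation 117.22°.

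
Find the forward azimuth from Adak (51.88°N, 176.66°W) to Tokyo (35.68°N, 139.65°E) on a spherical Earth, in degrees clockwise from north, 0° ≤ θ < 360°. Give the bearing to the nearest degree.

Δλ = 139.65 − -176.66 = 316.31°; wrapped into (−180°, 180°]: -43.69°.
θ = atan2( sin Δλ · cos φ₂ , cos φ₁ · sin φ₂ − sin φ₁ · cos φ₂ · cos Δλ )
  = atan2(-0.56109, -0.10203) = -100.306° → normalised to [0°, 360°): 259.694°.

260°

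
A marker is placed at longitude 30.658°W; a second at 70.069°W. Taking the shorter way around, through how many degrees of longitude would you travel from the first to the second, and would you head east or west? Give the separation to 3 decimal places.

Raw difference: -70.069 − -30.658 = -39.411°.
Normalise into (−180°, 180°]: -39.411° stays -39.411°.
Negative ⇒ the second point lies to the west; separation 39.411°.

39.411° west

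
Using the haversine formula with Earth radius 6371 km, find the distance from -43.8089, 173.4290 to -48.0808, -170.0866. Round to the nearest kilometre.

1357 km

Δλ = -170.0866 − 173.4290 = -343.5156°; wrapped into (−180°, 180°]: 16.4844°.
Δφ = -48.0808 − -43.8089 = -4.2719°.
a = sin²(Δφ/2) + cos φ₁ · cos φ₂ · sin²(Δλ/2) = 0.011297.
c = 2·atan2(√a, √(1−a)) = 0.21298 rad → d = 6371·c ≈ 1356.90 km.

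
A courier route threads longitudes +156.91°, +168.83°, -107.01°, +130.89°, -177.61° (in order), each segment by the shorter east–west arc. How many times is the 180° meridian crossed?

3

Leg 1: +156.91° → +168.83°, shortest Δλ = 11.92° (east) — does not cross 180°.
Leg 2: +168.83° → -107.01°, shortest Δλ = 84.16° (east) — crosses 180°.
Leg 3: -107.01° → +130.89°, shortest Δλ = -122.1° (west) — crosses 180°.
Leg 4: +130.89° → -177.61°, shortest Δλ = 51.5° (east) — crosses 180°.
Total crossings: 3.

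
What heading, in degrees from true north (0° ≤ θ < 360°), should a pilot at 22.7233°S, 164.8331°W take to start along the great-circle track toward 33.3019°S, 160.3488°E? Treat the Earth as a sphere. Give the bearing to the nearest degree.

243°

Δλ = 160.3488 − -164.8331 = 325.1819°; wrapped into (−180°, 180°]: -34.8181°.
θ = atan2( sin Δλ · cos φ₂ , cos φ₁ · sin φ₂ − sin φ₁ · cos φ₂ · cos Δλ )
  = atan2(-0.47721, -0.24138) = -116.831° → normalised to [0°, 360°): 243.169°.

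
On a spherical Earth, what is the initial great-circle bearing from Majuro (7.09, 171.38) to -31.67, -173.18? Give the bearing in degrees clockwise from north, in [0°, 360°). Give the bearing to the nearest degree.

Δλ = -173.18 − 171.38 = -344.56°; wrapped into (−180°, 180°]: 15.44°.
θ = atan2( sin Δλ · cos φ₂ , cos φ₁ · sin φ₂ − sin φ₁ · cos φ₂ · cos Δλ )
  = atan2(0.22658, -0.62227) = 159.992° → normalised to [0°, 360°): 159.992°.

160°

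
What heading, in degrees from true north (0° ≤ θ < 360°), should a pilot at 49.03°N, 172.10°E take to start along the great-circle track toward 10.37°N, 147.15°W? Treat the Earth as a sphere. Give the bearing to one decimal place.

Δλ = -147.15 − 172.10 = -319.25°; wrapped into (−180°, 180°]: 40.75°.
θ = atan2( sin Δλ · cos φ₂ , cos φ₁ · sin φ₂ − sin φ₁ · cos φ₂ · cos Δλ )
  = atan2(0.64210, -0.44464) = 124.702° → normalised to [0°, 360°): 124.702°.

124.7°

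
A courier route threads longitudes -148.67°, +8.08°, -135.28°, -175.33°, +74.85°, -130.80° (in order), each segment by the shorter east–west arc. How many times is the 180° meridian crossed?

Leg 1: -148.67° → +8.08°, shortest Δλ = 156.75° (east) — does not cross 180°.
Leg 2: +8.08° → -135.28°, shortest Δλ = -143.36° (west) — does not cross 180°.
Leg 3: -135.28° → -175.33°, shortest Δλ = -40.05° (west) — does not cross 180°.
Leg 4: -175.33° → +74.85°, shortest Δλ = -109.82° (west) — crosses 180°.
Leg 5: +74.85° → -130.80°, shortest Δλ = 154.35° (east) — crosses 180°.
Total crossings: 2.

2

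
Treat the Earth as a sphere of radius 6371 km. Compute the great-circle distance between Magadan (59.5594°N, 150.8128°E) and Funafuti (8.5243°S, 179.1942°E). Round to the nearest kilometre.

7979 km

Δλ = 179.1942 − 150.8128 = 28.3814°.
Δφ = -8.5243 − 59.5594 = -68.0837°.
a = sin²(Δφ/2) + cos φ₁ · cos φ₂ · sin²(Δλ/2) = 0.343486.
c = 2·atan2(√a, √(1−a)) = 1.25242 rad → d = 6371·c ≈ 7979.15 km.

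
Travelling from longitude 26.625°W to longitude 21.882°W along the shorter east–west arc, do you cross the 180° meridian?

No

Signed shortest Δλ = ((-21.882 − -26.625 + 180) mod 360) − 180 = 4.743°.
Going east by 4.743° from -26.625° reaches -21.882° without touching 180°.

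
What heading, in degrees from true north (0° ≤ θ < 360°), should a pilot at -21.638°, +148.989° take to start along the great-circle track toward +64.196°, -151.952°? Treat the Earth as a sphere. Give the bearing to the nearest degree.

22°

Δλ = -151.952 − 148.989 = -300.941°; wrapped into (−180°, 180°]: 59.059°.
θ = atan2( sin Δλ · cos φ₂ , cos φ₁ · sin φ₂ − sin φ₁ · cos φ₂ · cos Δλ )
  = atan2(0.37335, 0.91937) = 22.102° → normalised to [0°, 360°): 22.102°.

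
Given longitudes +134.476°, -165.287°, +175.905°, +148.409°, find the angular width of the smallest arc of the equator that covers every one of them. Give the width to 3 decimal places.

Sort the longitudes: -165.287°, +134.476°, +148.409°, +175.905°.
Eastward gaps between consecutive values (wrapping around): 299.763°, 13.933°, 27.496°, 18.808°.
Largest gap = 299.763° ⇒ minimal covering band is its complement: 360° − 299.763° = 60.237°.
Band runs from +134.476° eastward to -165.287°, crossing the antimeridian.

60.237°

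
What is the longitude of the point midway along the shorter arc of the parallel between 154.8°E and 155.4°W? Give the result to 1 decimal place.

Signed shortest Δλ from +154.8° to -155.4° is +49.8°.
Midpoint longitude = +154.8° + (+49.8°)/2 = +154.8° + 24.9° = +179.7°.
(The naïve average (+154.8 + -155.4)/2 = -0.3° is on the wrong side of the globe.)

179.7°E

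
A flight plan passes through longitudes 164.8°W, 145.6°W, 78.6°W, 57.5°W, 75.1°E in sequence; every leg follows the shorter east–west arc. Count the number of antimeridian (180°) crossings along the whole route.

Leg 1: -164.8° → -145.6°, shortest Δλ = 19.2° (east) — does not cross 180°.
Leg 2: -145.6° → -78.6°, shortest Δλ = 67.0° (east) — does not cross 180°.
Leg 3: -78.6° → -57.5°, shortest Δλ = 21.1° (east) — does not cross 180°.
Leg 4: -57.5° → +75.1°, shortest Δλ = 132.6° (east) — does not cross 180°.
Total crossings: 0.

0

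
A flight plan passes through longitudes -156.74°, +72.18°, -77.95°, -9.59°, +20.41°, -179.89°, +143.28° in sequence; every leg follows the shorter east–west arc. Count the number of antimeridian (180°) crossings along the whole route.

3

Leg 1: -156.74° → +72.18°, shortest Δλ = -131.08° (west) — crosses 180°.
Leg 2: +72.18° → -77.95°, shortest Δλ = -150.13° (west) — does not cross 180°.
Leg 3: -77.95° → -9.59°, shortest Δλ = 68.36° (east) — does not cross 180°.
Leg 4: -9.59° → +20.41°, shortest Δλ = 30.0° (east) — does not cross 180°.
Leg 5: +20.41° → -179.89°, shortest Δλ = 159.7° (east) — crosses 180°.
Leg 6: -179.89° → +143.28°, shortest Δλ = -36.83° (west) — crosses 180°.
Total crossings: 3.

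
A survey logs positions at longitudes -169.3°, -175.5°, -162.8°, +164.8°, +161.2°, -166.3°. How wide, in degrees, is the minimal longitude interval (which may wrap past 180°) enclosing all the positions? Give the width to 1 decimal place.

36.0°

Sort the longitudes: -175.5°, -169.3°, -166.3°, -162.8°, +161.2°, +164.8°.
Eastward gaps between consecutive values (wrapping around): 6.2°, 3.0°, 3.5°, 324.0°, 3.6°, 19.7°.
Largest gap = 324.0° ⇒ minimal covering band is its complement: 360° − 324.0° = 36.0°.
Band runs from +161.2° eastward to -162.8°, crossing the antimeridian.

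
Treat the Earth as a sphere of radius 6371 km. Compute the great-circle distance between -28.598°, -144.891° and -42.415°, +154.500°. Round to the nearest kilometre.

5575 km

Δλ = 154.500 − -144.891 = 299.391°; wrapped into (−180°, 180°]: -60.609°.
Δφ = -42.415 − -28.598 = -13.817°.
a = sin²(Δφ/2) + cos φ₁ · cos φ₂ · sin²(Δλ/2) = 0.179513.
c = 2·atan2(√a, √(1−a)) = 0.87503 rad → d = 6371·c ≈ 5574.81 km.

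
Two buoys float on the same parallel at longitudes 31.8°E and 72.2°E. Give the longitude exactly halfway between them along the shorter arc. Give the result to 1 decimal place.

Signed shortest Δλ from +31.8° to +72.2° is +40.4°.
Midpoint longitude = +31.8° + (+40.4°)/2 = +31.8° + 20.2° = +52.0°.

52.0°E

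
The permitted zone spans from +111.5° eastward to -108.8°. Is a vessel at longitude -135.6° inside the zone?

Band width going east from +111.5° to -108.8°: ((-108.8 − 111.5) mod 360) = 139.7°.
Offset of -135.6° east of the west edge: ((-135.6 − 111.5) mod 360) = 112.9°.
112.9° ≤ 139.7° ⇒ inside.

Yes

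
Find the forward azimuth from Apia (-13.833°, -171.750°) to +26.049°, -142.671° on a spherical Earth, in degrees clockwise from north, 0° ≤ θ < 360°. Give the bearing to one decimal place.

Δλ = -142.671 − -171.750 = 29.079°.
θ = atan2( sin Δλ · cos φ₂ , cos φ₁ · sin φ₂ − sin φ₁ · cos φ₂ · cos Δλ )
  = atan2(0.43665, 0.61413) = 35.413° → normalised to [0°, 360°): 35.413°.

35.4°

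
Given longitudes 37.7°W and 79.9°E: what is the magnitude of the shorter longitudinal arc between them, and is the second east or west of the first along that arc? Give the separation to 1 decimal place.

117.6° east

Raw difference: 79.9 − -37.7 = 117.6°.
Normalise into (−180°, 180°]: 117.6° stays 117.6°.
Positive ⇒ the second point lies to the east; separation 117.6°.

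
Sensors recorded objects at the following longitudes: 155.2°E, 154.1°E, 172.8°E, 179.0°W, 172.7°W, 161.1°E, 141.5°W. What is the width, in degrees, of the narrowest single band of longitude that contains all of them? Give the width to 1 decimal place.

Sort the longitudes: -179.0°, -172.7°, -141.5°, +154.1°, +155.2°, +161.1°, +172.8°.
Eastward gaps between consecutive values (wrapping around): 6.3°, 31.2°, 295.6°, 1.1°, 5.9°, 11.7°, 8.2°.
Largest gap = 295.6° ⇒ minimal covering band is its complement: 360° − 295.6° = 64.4°.
Band runs from +154.1° eastward to -141.5°, crossing the antimeridian.

64.4°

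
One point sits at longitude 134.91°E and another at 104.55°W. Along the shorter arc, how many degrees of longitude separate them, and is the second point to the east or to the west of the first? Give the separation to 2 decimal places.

Raw difference: -104.55 − 134.91 = -239.46°.
Normalise into (−180°, 180°]: -239.46° + 360° = 120.54°.
Positive ⇒ the second point lies to the east; separation 120.54°.

120.54° east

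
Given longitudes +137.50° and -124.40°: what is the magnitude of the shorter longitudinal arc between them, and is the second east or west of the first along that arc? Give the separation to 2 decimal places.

Raw difference: -124.40 − 137.50 = -261.9°.
Normalise into (−180°, 180°]: -261.9° + 360° = 98.1°.
Positive ⇒ the second point lies to the east; separation 98.10°.

98.10° east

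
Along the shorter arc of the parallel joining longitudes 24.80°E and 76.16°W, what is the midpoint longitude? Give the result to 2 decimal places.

25.68°W

Signed shortest Δλ from +24.80° to -76.16° is -100.96°.
Midpoint longitude = +24.80° + (-100.96°)/2 = +24.80° − 50.48° = -25.68°.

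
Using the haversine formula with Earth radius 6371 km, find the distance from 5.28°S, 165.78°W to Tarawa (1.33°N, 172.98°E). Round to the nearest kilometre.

Δλ = 172.98 − -165.78 = 338.76°; wrapped into (−180°, 180°]: -21.24°.
Δφ = 1.33 − -5.28 = 6.61°.
a = sin²(Δφ/2) + cos φ₁ · cos φ₂ · sin²(Δλ/2) = 0.037135.
c = 2·atan2(√a, √(1−a)) = 0.38783 rad → d = 6371·c ≈ 2470.89 km.

2471 km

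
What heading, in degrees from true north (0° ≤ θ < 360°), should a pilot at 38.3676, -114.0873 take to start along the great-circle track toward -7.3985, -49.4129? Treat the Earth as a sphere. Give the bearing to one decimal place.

Δλ = -49.4129 − -114.0873 = 64.6744°.
θ = atan2( sin Δλ · cos φ₂ , cos φ₁ · sin φ₂ − sin φ₁ · cos φ₂ · cos Δλ )
  = atan2(0.89637, -0.36426) = 112.116° → normalised to [0°, 360°): 112.116°.

112.1°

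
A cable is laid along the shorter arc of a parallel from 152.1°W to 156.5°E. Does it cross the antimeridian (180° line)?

Yes

Naïve |156.5 − -152.1| = 308.6° > 180°, so the shorter arc goes the other way round — across 180°.
Signed shortest Δλ = ((156.5 − -152.1 + 180) mod 360) − 180 = -51.4°.
Going west by 51.4° from -152.1° passes through 180° before reaching +156.5°.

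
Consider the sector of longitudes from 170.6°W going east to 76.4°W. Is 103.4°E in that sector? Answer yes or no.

No

Band width going east from -170.6° to -76.4°: ((-76.4 − -170.6) mod 360) = 94.2°.
Offset of +103.4° east of the west edge: ((103.4 − -170.6) mod 360) = 274.0°.
274.0° > 94.2° ⇒ outside.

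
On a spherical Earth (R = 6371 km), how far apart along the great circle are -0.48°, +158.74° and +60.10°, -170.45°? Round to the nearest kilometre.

7240 km

Δλ = -170.45 − 158.74 = -329.19°; wrapped into (−180°, 180°]: 30.81°.
Δφ = 60.10 − -0.48 = 60.58°.
a = sin²(Δφ/2) + cos φ₁ · cos φ₂ · sin²(Δλ/2) = 0.289571.
c = 2·atan2(√a, √(1−a)) = 1.13640 rad → d = 6371·c ≈ 7240.03 km.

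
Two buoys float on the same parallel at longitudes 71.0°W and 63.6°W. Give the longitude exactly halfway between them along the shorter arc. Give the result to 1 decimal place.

67.3°W

Signed shortest Δλ from -71.0° to -63.6° is +7.4°.
Midpoint longitude = -71.0° + (+7.4°)/2 = -71.0° + 3.7° = -67.3°.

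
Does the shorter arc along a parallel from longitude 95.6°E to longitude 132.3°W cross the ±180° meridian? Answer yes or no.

Yes

Naïve |-132.3 − 95.6| = 227.9° > 180°, so the shorter arc goes the other way round — across 180°.
Signed shortest Δλ = ((-132.3 − 95.6 + 180) mod 360) − 180 = 132.1°.
Going east by 132.1° from +95.6° passes through 180° before reaching -132.3°.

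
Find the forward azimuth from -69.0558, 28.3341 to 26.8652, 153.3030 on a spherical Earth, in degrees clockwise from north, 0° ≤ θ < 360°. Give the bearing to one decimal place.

Δλ = 153.3030 − 28.3341 = 124.9689°.
θ = atan2( sin Δλ · cos φ₂ , cos φ₁ · sin φ₂ − sin φ₁ · cos φ₂ · cos Δλ )
  = atan2(0.73102, -0.31596) = 113.375° → normalised to [0°, 360°): 113.375°.

113.4°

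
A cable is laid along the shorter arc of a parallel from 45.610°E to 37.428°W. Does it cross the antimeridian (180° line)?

No

Signed shortest Δλ = ((-37.428 − 45.610 + 180) mod 360) − 180 = -83.038°.
Going west by 83.038° from +45.610° reaches -37.428° without touching 180°.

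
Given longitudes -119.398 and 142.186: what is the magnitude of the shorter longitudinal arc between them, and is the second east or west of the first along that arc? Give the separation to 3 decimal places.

Raw difference: 142.186 − -119.398 = 261.584°.
Normalise into (−180°, 180°]: 261.584° − 360° = -98.416°.
Negative ⇒ the second point lies to the west; separation 98.416°.

98.416° west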